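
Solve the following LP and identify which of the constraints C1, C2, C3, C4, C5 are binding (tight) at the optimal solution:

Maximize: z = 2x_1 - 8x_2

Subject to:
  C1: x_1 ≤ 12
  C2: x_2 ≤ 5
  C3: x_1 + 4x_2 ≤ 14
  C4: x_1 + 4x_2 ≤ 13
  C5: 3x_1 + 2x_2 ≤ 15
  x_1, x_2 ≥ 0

At x_1 = 5, x_2 = 0, compute slack b - a·x for each constraint:
  C1: 12 − 5 = 7  (slack)
  C2: 5 − 0 = 5  (slack)
  C3: 14 − 5 = 9  (slack)
  C4: 13 − 5 = 8  (slack)
  C5: 15 − 15 = 0  (binding)

Optimal: x_1 = 5, x_2 = 0
Binding: C5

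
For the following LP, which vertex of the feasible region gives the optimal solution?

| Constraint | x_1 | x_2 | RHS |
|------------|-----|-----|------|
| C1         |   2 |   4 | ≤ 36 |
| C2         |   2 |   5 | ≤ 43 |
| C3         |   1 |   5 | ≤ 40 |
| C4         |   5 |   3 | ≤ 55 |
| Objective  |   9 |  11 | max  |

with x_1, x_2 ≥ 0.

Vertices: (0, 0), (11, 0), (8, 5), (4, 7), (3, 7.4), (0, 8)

Evaluate the objective at each vertex of the feasible region:
  z(0, 0) = 0
  z(11, 0) = 99
  z(8, 5) = 127  ←
  z(4, 7) = 113
  z(3, 7.4) = 108.4
  z(0, 8) = 88
The maximum is at x_1 = 8, x_2 = 5.

(8, 5)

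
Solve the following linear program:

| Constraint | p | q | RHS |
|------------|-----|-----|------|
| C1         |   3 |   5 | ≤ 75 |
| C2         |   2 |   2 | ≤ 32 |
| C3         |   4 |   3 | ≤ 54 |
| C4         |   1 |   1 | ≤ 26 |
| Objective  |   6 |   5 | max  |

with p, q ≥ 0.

Evaluate the objective at each vertex of the feasible region:
  z(0, 0) = 0
  z(13.5, 0) = 81
  z(6, 10) = 86  ←
  z(2.5, 13.5) = 82.5
  z(0, 15) = 75
The maximum is at p = 6, q = 10.

p = 6, q = 10, z = 86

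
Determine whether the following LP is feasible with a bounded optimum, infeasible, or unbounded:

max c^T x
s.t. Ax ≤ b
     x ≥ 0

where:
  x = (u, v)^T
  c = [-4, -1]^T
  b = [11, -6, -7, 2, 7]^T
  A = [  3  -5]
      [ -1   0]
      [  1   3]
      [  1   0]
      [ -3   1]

Infeasible (no feasible solution exists)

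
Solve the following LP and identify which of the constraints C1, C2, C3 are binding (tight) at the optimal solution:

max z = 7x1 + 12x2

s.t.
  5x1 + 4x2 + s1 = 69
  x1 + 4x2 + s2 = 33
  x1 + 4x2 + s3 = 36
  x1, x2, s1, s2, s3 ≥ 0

At x1 = 9, x2 = 6, compute slack b - a·x for each constraint:
  C1: 69 − 69 = 0  (binding)
  C2: 33 − 33 = 0  (binding)
  C3: 36 − 33 = 3  (slack)

Optimal: x1 = 9, x2 = 6
Binding: C1, C2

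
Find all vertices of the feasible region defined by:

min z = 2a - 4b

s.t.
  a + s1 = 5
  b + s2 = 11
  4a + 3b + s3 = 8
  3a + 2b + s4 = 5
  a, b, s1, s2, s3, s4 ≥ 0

(0, 0), (1.667, 0), (0, 2.5)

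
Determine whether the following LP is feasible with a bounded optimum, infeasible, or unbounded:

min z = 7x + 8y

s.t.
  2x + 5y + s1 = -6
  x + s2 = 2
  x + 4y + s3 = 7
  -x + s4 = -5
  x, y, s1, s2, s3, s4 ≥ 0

Infeasible (no feasible solution exists)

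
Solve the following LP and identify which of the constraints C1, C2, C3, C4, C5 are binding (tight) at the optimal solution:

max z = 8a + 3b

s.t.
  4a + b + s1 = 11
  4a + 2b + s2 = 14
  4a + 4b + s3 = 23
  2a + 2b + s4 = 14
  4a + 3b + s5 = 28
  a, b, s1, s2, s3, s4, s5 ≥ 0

At a = 2, b = 3, compute slack b - a·x for each constraint:
  C1: 11 − 11 = 0  (binding)
  C2: 14 − 14 = 0  (binding)
  C3: 23 − 20 = 3  (slack)
  C4: 14 − 10 = 4  (slack)
  C5: 28 − 17 = 11  (slack)

Optimal: a = 2, b = 3
Binding: C1, C2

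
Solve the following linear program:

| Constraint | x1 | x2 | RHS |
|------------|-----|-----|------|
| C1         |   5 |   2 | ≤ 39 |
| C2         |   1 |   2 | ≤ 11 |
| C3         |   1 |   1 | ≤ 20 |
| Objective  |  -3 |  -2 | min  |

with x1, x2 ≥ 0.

Evaluate the objective at each vertex of the feasible region:
  z(0, 0) = 0
  z(7.8, 0) = -23.4
  z(7, 2) = -25  ←
  z(0, 5.5) = -11
The minimum is at x1 = 7, x2 = 2.

x1 = 7, x2 = 2, z = -25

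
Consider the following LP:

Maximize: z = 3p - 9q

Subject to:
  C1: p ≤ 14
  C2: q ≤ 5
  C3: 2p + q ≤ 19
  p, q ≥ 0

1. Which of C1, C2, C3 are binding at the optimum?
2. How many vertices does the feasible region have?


1. C3
2. 4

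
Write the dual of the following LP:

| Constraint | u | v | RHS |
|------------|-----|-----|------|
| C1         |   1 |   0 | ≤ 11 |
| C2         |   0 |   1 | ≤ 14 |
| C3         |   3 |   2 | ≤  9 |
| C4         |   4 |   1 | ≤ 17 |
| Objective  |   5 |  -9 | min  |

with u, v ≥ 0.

Primal min cᵀx s.t. Ax ≤ b, x ≥ 0  →  Dual max −bᵀy s.t. Aᵀy ≥ −c, y ≥ 0.

Maximize: z = -11y1 - 14y2 - 9y3 - 17y4

Subject to:
  y1 + 3y3 + 4y4 ≥ -5
  y2 + 2y3 + y4 ≥ 9
  y1, y2, y3, y4 ≥ 0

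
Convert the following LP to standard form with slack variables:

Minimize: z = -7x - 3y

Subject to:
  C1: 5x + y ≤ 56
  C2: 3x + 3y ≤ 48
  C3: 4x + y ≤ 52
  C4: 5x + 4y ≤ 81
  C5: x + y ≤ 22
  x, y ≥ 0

min z = -7x - 3y

s.t.
  5x + y + s1 = 56
  3x + 3y + s2 = 48
  4x + y + s3 = 52
  5x + 4y + s4 = 81
  x + y + s5 = 22
  x, y, s1, s2, s3, s4, s5 ≥ 0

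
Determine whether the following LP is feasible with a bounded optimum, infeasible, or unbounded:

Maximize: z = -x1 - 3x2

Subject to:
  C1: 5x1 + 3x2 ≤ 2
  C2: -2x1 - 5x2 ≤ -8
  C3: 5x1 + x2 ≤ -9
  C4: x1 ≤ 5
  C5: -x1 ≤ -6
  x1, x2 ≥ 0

Infeasible (no feasible solution exists)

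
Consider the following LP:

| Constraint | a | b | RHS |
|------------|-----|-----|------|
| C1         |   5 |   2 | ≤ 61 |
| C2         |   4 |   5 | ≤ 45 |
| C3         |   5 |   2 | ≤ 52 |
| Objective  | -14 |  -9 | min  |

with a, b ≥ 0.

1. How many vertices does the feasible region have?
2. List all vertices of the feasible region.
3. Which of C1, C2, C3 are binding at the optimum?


1. 4
2. (0, 0), (10.4, 0), (10, 1), (0, 9)
3. C2, C3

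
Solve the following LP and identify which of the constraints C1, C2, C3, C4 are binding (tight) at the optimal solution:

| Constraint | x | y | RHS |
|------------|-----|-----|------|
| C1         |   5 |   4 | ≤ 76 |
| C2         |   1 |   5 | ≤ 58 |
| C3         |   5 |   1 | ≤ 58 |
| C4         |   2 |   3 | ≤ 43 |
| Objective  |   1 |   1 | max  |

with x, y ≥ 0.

At x = 8, y = 9, compute slack b - a·x for each constraint:
  C1: 76 − 76 = 0  (binding)
  C2: 58 − 53 = 5  (slack)
  C3: 58 − 49 = 9  (slack)
  C4: 43 − 43 = 0  (binding)

Optimal: x = 8, y = 9
Binding: C1, C4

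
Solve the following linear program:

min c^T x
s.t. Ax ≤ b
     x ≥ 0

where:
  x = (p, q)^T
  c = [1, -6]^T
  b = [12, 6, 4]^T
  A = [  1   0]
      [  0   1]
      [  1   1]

Evaluate the objective at each vertex of the feasible region:
  z(0, 0) = 0
  z(4, 0) = 4
  z(0, 4) = -24  ←
The minimum is at p = 0, q = 4.

p = 0, q = 4, z = -24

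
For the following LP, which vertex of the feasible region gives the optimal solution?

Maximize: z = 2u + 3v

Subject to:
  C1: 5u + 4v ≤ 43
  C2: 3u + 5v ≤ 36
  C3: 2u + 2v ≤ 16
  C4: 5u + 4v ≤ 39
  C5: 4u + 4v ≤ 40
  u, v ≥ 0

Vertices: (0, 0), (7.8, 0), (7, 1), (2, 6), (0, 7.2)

Evaluate the objective at each vertex of the feasible region:
  z(0, 0) = 0
  z(7.8, 0) = 15.6
  z(7, 1) = 17
  z(2, 6) = 22  ←
  z(0, 7.2) = 21.6
The maximum is at u = 2, v = 6.

(2, 6)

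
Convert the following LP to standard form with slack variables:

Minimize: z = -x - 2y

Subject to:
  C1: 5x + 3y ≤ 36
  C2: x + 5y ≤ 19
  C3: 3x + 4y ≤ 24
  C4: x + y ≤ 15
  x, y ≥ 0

min z = -x - 2y

s.t.
  5x + 3y + s1 = 36
  x + 5y + s2 = 19
  3x + 4y + s3 = 24
  x + y + s4 = 15
  x, y, s1, s2, s3, s4 ≥ 0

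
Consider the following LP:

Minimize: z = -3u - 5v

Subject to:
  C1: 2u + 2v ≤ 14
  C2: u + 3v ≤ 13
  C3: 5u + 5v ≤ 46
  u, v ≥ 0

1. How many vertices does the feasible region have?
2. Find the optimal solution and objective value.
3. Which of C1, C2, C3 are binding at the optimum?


1. 4
2. u = 4, v = 3, z = -27
3. C1, C2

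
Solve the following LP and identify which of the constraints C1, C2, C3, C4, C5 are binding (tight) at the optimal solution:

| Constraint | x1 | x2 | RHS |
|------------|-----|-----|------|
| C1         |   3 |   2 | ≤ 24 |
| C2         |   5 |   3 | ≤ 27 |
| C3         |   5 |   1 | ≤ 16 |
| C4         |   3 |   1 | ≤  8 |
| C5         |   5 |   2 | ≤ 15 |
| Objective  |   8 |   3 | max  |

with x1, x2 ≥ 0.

At x1 = 1, x2 = 5, compute slack b - a·x for each constraint:
  C1: 24 − 13 = 11  (slack)
  C2: 27 − 20 = 7  (slack)
  C3: 16 − 10 = 6  (slack)
  C4: 8 − 8 = 0  (binding)
  C5: 15 − 15 = 0  (binding)

Optimal: x1 = 1, x2 = 5
Binding: C4, C5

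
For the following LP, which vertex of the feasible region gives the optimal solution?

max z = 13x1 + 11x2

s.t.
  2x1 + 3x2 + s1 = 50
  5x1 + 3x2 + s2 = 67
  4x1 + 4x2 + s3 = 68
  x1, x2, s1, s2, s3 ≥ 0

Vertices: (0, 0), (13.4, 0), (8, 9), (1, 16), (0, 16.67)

Evaluate the objective at each vertex of the feasible region:
  z(0, 0) = 0
  z(13.4, 0) = 174.2
  z(8, 9) = 203  ←
  z(1, 16) = 189
  z(0, 16.67) = 183.3
The maximum is at x1 = 8, x2 = 9.

(8, 9)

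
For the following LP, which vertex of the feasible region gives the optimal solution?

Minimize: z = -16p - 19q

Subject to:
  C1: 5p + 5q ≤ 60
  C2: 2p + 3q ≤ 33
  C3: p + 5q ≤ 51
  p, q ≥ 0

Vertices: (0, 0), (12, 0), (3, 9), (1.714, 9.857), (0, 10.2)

Evaluate the objective at each vertex of the feasible region:
  z(0, 0) = 0
  z(12, 0) = -192
  z(3, 9) = -219  ←
  z(1.714, 9.857) = -214.7
  z(0, 10.2) = -193.8
The minimum is at p = 3, q = 9.

(3, 9)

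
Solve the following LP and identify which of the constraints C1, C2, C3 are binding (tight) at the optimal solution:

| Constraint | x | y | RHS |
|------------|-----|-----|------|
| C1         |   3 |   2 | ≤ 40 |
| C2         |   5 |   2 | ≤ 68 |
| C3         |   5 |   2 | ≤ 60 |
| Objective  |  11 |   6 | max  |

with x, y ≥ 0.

At x = 10, y = 5, compute slack b - a·x for each constraint:
  C1: 40 − 40 = 0  (binding)
  C2: 68 − 60 = 8  (slack)
  C3: 60 − 60 = 0  (binding)

Optimal: x = 10, y = 5
Binding: C1, C3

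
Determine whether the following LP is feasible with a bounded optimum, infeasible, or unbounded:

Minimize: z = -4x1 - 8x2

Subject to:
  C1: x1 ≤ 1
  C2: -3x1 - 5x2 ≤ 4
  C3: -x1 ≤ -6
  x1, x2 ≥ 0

Infeasible (no feasible solution exists)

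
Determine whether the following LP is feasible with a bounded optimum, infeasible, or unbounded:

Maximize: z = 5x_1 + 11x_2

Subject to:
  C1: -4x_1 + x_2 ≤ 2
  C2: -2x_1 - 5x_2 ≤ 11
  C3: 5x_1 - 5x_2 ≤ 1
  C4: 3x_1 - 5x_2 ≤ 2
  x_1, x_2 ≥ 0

Unbounded (objective can increase without bound)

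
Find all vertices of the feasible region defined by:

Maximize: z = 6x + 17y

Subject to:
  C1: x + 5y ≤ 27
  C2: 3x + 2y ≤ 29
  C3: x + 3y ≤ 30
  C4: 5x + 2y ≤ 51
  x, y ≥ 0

(0, 0), (9.667, 0), (7, 4), (0, 5.4)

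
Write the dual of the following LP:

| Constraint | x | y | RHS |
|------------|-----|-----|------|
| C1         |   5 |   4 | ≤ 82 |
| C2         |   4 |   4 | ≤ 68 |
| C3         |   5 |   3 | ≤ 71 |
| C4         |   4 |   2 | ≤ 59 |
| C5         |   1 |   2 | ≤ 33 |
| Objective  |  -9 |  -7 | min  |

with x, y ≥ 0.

Primal min cᵀx s.t. Ax ≤ b, x ≥ 0  →  Dual max −bᵀy s.t. Aᵀy ≥ −c, y ≥ 0.

Maximize: z = -82y1 - 68y2 - 71y3 - 59y4 - 33y5

Subject to:
  5y1 + 4y2 + 5y3 + 4y4 + y5 ≥ 9
  4y1 + 4y2 + 3y3 + 2y4 + 2y5 ≥ 7
  y1, y2, y3, y4, y5 ≥ 0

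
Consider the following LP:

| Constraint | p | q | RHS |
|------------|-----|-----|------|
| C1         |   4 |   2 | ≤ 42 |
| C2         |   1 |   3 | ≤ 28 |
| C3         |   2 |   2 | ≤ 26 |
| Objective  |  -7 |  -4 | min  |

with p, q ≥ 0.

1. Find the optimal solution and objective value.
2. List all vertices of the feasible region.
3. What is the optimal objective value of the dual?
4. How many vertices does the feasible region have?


1. p = 8, q = 5, z = -76
2. (0, 0), (10.5, 0), (8, 5), (5.5, 7.5), (0, 9.333)
3. -76
4. 5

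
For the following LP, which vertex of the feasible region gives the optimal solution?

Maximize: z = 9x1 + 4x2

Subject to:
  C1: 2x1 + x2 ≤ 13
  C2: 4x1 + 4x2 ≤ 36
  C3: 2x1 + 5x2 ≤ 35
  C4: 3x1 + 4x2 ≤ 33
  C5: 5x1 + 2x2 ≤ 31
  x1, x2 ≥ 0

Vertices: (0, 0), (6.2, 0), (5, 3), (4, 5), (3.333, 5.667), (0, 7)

Evaluate the objective at each vertex of the feasible region:
  z(0, 0) = 0
  z(6.2, 0) = 55.8
  z(5, 3) = 57  ←
  z(4, 5) = 56
  z(3.333, 5.667) = 52.67
  z(0, 7) = 28
The maximum is at x1 = 5, x2 = 3.

(5, 3)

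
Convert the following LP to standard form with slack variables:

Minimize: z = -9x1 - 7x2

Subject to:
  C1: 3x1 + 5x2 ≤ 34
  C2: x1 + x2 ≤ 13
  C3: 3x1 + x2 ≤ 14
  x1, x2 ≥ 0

min z = -9x1 - 7x2

s.t.
  3x1 + 5x2 + s1 = 34
  x1 + x2 + s2 = 13
  3x1 + x2 + s3 = 14
  x1, x2, s1, s2, s3 ≥ 0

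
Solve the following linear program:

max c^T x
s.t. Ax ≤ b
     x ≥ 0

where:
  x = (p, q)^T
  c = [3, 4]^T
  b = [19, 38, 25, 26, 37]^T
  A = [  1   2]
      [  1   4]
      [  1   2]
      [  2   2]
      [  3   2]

Evaluate the objective at each vertex of the feasible region:
  z(0, 0) = 0
  z(12.33, 0) = 37
  z(11, 2) = 41
  z(7, 6) = 45  ←
  z(0, 9.5) = 38
The maximum is at p = 7, q = 6.

p = 7, q = 6, z = 45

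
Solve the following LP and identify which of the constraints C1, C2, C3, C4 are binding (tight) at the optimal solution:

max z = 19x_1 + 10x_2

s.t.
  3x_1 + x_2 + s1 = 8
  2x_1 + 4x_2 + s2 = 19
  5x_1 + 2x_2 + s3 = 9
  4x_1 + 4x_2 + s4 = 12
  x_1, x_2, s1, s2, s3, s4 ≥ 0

At x_1 = 1, x_2 = 2, compute slack b - a·x for each constraint:
  C1: 8 − 5 = 3  (slack)
  C2: 19 − 10 = 9  (slack)
  C3: 9 − 9 = 0  (binding)
  C4: 12 − 12 = 0  (binding)

Optimal: x_1 = 1, x_2 = 2
Binding: C3, C4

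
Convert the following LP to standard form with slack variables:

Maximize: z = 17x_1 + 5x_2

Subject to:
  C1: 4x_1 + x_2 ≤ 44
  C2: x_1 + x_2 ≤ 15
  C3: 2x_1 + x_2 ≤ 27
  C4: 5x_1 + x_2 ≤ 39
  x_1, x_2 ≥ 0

max z = 17x_1 + 5x_2

s.t.
  4x_1 + x_2 + s1 = 44
  x_1 + x_2 + s2 = 15
  2x_1 + x_2 + s3 = 27
  5x_1 + x_2 + s4 = 39
  x_1, x_2, s1, s2, s3, s4 ≥ 0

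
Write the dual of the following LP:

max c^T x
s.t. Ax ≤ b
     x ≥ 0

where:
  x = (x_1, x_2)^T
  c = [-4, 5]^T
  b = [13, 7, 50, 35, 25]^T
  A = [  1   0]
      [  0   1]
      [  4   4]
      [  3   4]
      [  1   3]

Primal max cᵀx s.t. Ax ≤ b, x ≥ 0  →  Dual min bᵀy s.t. Aᵀy ≥ c, y ≥ 0.

Minimize: z = 13y1 + 7y2 + 50y3 + 35y4 + 25y5

Subject to:
  y1 + 4y3 + 3y4 + y5 ≥ -4
  y2 + 4y3 + 4y4 + 3y5 ≥ 5
  y1, y2, y3, y4, y5 ≥ 0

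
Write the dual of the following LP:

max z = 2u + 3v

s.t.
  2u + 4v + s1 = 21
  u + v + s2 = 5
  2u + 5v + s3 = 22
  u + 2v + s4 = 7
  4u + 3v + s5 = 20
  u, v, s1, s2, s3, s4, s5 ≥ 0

Primal max cᵀx s.t. Ax ≤ b, x ≥ 0  →  Dual min bᵀy s.t. Aᵀy ≥ c, y ≥ 0.

Minimize: z = 21y1 + 5y2 + 22y3 + 7y4 + 20y5

Subject to:
  2y1 + y2 + 2y3 + y4 + 4y5 ≥ 2
  4y1 + y2 + 5y3 + 2y4 + 3y5 ≥ 3
  y1, y2, y3, y4, y5 ≥ 0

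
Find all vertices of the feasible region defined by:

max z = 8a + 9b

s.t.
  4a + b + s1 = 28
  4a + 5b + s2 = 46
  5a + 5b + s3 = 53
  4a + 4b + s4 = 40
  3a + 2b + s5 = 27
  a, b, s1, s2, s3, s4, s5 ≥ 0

(0, 0), (7, 0), (6, 4), (4, 6), (0, 9.2)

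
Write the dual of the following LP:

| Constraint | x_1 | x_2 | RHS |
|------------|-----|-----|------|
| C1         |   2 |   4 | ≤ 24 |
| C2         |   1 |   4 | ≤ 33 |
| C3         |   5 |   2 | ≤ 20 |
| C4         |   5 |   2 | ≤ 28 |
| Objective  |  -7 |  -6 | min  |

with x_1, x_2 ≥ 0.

Primal min cᵀx s.t. Ax ≤ b, x ≥ 0  →  Dual max −bᵀy s.t. Aᵀy ≥ −c, y ≥ 0.

Maximize: z = -24y1 - 33y2 - 20y3 - 28y4

Subject to:
  2y1 + y2 + 5y3 + 5y4 ≥ 7
  4y1 + 4y2 + 2y3 + 2y4 ≥ 6
  y1, y2, y3, y4 ≥ 0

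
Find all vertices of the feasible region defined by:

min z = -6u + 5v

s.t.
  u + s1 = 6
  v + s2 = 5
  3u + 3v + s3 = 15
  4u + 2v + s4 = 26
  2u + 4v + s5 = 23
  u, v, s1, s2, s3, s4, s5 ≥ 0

(0, 0), (5, 0), (0, 5)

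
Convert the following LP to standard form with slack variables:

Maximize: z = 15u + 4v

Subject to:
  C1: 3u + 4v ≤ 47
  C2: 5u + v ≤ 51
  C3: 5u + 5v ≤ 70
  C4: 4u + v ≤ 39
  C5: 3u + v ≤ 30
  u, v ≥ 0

max z = 15u + 4v

s.t.
  3u + 4v + s1 = 47
  5u + v + s2 = 51
  5u + 5v + s3 = 70
  4u + v + s4 = 39
  3u + v + s5 = 30
  u, v, s1, s2, s3, s4, s5 ≥ 0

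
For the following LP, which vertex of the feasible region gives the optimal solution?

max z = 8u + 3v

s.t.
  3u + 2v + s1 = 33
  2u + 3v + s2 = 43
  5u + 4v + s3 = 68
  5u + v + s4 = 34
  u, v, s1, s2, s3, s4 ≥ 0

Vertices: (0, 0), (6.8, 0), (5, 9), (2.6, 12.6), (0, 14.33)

Evaluate the objective at each vertex of the feasible region:
  z(0, 0) = 0
  z(6.8, 0) = 54.4
  z(5, 9) = 67  ←
  z(2.6, 12.6) = 58.6
  z(0, 14.33) = 43
The maximum is at u = 5, v = 9.

(5, 9)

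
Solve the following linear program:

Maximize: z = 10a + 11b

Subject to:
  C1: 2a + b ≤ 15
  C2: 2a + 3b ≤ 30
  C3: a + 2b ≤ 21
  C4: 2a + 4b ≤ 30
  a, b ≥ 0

Evaluate the objective at each vertex of the feasible region:
  z(0, 0) = 0
  z(7.5, 0) = 75
  z(5, 5) = 105  ←
  z(0, 7.5) = 82.5
The maximum is at a = 5, b = 5.

a = 5, b = 5, z = 105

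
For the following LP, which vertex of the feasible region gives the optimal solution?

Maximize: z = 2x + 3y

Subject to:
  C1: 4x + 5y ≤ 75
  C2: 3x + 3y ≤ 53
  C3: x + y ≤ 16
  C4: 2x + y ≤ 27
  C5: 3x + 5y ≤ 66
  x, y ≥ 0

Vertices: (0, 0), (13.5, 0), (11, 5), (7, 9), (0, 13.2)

Evaluate the objective at each vertex of the feasible region:
  z(0, 0) = 0
  z(13.5, 0) = 27
  z(11, 5) = 37
  z(7, 9) = 41  ←
  z(0, 13.2) = 39.6
The maximum is at x = 7, y = 9.

(7, 9)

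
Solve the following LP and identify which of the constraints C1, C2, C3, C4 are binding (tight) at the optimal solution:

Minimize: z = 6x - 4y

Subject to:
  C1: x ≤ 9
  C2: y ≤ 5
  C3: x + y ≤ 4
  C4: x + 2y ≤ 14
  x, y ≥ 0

At x = 0, y = 4, compute slack b - a·x for each constraint:
  C1: 9 − 0 = 9  (slack)
  C2: 5 − 4 = 1  (slack)
  C3: 4 − 4 = 0  (binding)
  C4: 14 − 8 = 6  (slack)

Optimal: x = 0, y = 4
Binding: C3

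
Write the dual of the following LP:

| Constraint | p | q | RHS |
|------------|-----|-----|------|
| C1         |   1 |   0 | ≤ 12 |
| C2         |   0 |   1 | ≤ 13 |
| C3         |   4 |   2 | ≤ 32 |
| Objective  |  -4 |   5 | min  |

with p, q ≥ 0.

Primal min cᵀx s.t. Ax ≤ b, x ≥ 0  →  Dual max −bᵀy s.t. Aᵀy ≥ −c, y ≥ 0.

Maximize: z = -12y1 - 13y2 - 32y3

Subject to:
  y1 + 4y3 ≥ 4
  y2 + 2y3 ≥ -5
  y1, y2, y3 ≥ 0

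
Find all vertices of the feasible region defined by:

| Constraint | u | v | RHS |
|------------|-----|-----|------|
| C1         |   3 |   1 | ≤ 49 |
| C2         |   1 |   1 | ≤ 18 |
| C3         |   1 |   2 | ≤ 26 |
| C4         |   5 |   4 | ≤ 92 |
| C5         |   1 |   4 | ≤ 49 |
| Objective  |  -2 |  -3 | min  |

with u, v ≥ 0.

(0, 0), (16.33, 0), (15.5, 2.5), (10, 8), (3, 11.5), (0, 12.25)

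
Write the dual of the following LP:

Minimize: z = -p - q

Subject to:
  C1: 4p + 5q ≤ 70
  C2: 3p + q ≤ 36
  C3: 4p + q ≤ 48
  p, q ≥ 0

Primal min cᵀx s.t. Ax ≤ b, x ≥ 0  →  Dual max −bᵀy s.t. Aᵀy ≥ −c, y ≥ 0.

Maximize: z = -70y1 - 36y2 - 48y3

Subject to:
  4y1 + 3y2 + 4y3 ≥ 1
  5y1 + y2 + y3 ≥ 1
  y1, y2, y3 ≥ 0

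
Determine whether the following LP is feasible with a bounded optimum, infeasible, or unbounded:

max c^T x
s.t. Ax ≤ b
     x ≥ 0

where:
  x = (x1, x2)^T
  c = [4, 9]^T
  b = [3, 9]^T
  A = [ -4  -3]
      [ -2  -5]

Unbounded (objective can increase without bound)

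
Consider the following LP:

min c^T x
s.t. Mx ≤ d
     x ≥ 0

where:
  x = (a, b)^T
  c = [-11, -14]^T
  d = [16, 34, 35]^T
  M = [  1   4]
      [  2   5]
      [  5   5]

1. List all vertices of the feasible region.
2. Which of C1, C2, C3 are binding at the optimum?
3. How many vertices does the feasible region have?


1. (0, 0), (7, 0), (4, 3), (0, 4)
2. C1, C3
3. 4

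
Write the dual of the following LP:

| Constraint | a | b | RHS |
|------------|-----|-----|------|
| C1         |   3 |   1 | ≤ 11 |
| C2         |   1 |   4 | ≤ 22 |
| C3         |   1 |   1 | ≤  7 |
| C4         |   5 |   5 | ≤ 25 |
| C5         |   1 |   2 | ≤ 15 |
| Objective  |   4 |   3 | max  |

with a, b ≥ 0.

Primal max cᵀx s.t. Ax ≤ b, x ≥ 0  →  Dual min bᵀy s.t. Aᵀy ≥ c, y ≥ 0.

Minimize: z = 11y1 + 22y2 + 7y3 + 25y4 + 15y5

Subject to:
  3y1 + y2 + y3 + 5y4 + y5 ≥ 4
  y1 + 4y2 + y3 + 5y4 + 2y5 ≥ 3
  y1, y2, y3, y4, y5 ≥ 0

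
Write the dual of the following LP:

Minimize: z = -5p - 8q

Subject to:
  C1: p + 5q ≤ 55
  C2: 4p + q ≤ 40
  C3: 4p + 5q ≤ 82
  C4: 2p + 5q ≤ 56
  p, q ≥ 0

Primal min cᵀx s.t. Ax ≤ b, x ≥ 0  →  Dual max −bᵀy s.t. Aᵀy ≥ −c, y ≥ 0.

Maximize: z = -55y1 - 40y2 - 82y3 - 56y4

Subject to:
  y1 + 4y2 + 4y3 + 2y4 ≥ 5
  5y1 + y2 + 5y3 + 5y4 ≥ 8
  y1, y2, y3, y4 ≥ 0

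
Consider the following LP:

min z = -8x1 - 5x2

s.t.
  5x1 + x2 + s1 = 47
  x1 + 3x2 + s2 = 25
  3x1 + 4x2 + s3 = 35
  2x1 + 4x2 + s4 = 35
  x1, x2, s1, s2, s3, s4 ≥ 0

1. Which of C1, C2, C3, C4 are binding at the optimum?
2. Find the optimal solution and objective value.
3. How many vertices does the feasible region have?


1. C1, C3
2. x1 = 9, x2 = 2, z = -82
3. 5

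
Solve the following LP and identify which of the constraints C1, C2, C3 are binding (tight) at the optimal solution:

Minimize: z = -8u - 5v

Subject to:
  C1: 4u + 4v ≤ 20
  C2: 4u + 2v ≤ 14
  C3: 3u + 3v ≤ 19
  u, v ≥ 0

At u = 2, v = 3, compute slack b - a·x for each constraint:
  C1: 20 − 20 = 0  (binding)
  C2: 14 − 14 = 0  (binding)
  C3: 19 − 15 = 4  (slack)

Optimal: u = 2, v = 3
Binding: C1, C2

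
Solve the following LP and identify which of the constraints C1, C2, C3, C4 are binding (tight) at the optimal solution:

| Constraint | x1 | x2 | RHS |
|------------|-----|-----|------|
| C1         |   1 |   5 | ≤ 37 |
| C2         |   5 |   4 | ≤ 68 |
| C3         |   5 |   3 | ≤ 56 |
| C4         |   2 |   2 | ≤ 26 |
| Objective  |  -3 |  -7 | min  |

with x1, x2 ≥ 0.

At x1 = 7, x2 = 6, compute slack b - a·x for each constraint:
  C1: 37 − 37 = 0  (binding)
  C2: 68 − 59 = 9  (slack)
  C3: 56 − 53 = 3  (slack)
  C4: 26 − 26 = 0  (binding)

Optimal: x1 = 7, x2 = 6
Binding: C1, C4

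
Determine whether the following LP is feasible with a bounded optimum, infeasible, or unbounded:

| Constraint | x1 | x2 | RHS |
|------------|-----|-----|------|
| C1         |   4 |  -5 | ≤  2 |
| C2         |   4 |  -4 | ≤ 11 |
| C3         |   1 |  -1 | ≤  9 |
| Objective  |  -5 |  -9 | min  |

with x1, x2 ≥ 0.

Unbounded (objective can decrease without bound)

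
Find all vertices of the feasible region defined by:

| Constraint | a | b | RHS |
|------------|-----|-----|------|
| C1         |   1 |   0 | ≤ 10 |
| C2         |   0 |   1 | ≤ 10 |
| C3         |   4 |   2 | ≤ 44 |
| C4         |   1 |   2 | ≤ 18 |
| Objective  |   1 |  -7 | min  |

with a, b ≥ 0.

(0, 0), (10, 0), (10, 2), (8.667, 4.667), (0, 9)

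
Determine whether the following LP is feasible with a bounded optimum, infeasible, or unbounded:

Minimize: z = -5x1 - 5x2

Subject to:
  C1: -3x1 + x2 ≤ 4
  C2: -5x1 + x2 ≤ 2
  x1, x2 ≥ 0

Unbounded (objective can decrease without bound)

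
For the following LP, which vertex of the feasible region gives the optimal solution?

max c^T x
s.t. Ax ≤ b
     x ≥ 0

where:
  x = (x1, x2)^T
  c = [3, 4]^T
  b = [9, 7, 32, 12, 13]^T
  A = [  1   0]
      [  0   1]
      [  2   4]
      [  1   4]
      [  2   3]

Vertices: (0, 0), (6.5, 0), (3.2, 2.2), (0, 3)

Evaluate the objective at each vertex of the feasible region:
  z(0, 0) = 0
  z(6.5, 0) = 19.5  ←
  z(3.2, 2.2) = 18.4
  z(0, 3) = 12
The maximum is at x1 = 6.5, x2 = 0.

(6.5, 0)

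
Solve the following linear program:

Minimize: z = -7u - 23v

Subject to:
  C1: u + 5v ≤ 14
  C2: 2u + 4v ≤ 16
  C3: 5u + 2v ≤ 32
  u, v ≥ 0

Evaluate the objective at each vertex of the feasible region:
  z(0, 0) = 0
  z(6.4, 0) = -44.8
  z(6, 1) = -65
  z(4, 2) = -74  ←
  z(0, 2.8) = -64.4
The minimum is at u = 4, v = 2.

u = 4, v = 2, z = -74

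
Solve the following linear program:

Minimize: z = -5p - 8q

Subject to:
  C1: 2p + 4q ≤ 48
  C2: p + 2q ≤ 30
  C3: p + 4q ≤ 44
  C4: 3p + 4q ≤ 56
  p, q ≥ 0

Evaluate the objective at each vertex of the feasible region:
  z(0, 0) = 0
  z(18.67, 0) = -93.33
  z(8, 8) = -104  ←
  z(4, 10) = -100
  z(0, 11) = -88
The minimum is at p = 8, q = 8.

p = 8, q = 8, z = -104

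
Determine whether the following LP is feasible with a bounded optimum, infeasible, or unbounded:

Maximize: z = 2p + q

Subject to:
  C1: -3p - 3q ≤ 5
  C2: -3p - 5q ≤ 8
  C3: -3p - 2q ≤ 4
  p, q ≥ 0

Unbounded (objective can increase without bound)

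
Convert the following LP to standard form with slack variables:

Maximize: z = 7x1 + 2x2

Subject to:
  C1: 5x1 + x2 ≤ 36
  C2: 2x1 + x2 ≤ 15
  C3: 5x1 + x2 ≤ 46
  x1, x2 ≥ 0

max z = 7x1 + 2x2

s.t.
  5x1 + x2 + s1 = 36
  2x1 + x2 + s2 = 15
  5x1 + x2 + s3 = 46
  x1, x2, s1, s2, s3 ≥ 0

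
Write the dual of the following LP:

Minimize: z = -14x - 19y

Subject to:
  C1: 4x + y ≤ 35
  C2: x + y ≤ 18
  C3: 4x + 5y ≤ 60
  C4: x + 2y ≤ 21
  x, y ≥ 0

Primal min cᵀx s.t. Ax ≤ b, x ≥ 0  →  Dual max −bᵀy s.t. Aᵀy ≥ −c, y ≥ 0.

Maximize: z = -35y1 - 18y2 - 60y3 - 21y4

Subject to:
  4y1 + y2 + 4y3 + y4 ≥ 14
  y1 + y2 + 5y3 + 2y4 ≥ 19
  y1, y2, y3, y4 ≥ 0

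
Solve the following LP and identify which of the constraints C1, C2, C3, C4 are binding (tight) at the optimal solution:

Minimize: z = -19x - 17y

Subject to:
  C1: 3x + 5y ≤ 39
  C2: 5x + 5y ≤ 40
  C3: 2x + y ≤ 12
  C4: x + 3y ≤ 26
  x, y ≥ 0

At x = 4, y = 4, compute slack b - a·x for each constraint:
  C1: 39 − 32 = 7  (slack)
  C2: 40 − 40 = 0  (binding)
  C3: 12 − 12 = 0  (binding)
  C4: 26 − 16 = 10  (slack)

Optimal: x = 4, y = 4
Binding: C2, C3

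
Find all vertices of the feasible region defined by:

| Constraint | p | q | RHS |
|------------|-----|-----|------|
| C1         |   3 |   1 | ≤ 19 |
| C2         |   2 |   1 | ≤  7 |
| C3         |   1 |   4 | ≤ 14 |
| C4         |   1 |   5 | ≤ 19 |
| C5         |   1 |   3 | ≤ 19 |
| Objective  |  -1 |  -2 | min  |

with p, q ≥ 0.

(0, 0), (3.5, 0), (2, 3), (0, 3.5)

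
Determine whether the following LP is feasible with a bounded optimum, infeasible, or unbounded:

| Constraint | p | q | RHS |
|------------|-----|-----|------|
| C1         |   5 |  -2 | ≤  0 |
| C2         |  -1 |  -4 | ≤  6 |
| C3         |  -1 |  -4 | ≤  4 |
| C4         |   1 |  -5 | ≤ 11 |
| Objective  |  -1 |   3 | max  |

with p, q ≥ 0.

Unbounded (objective can increase without bound)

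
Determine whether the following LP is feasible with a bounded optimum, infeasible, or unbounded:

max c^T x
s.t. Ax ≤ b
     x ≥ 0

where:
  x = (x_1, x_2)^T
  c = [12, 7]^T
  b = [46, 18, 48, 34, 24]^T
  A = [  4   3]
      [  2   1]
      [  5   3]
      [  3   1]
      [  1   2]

Feasible with a bounded optimal solution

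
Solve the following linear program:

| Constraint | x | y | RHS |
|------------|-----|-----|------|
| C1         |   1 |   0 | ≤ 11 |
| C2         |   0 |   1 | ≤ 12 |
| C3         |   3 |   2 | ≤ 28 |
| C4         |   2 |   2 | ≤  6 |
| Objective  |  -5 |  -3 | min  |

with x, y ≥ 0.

Evaluate the objective at each vertex of the feasible region:
  z(0, 0) = 0
  z(3, 0) = -15  ←
  z(0, 3) = -9
The minimum is at x = 3, y = 0.

x = 3, y = 0, z = -15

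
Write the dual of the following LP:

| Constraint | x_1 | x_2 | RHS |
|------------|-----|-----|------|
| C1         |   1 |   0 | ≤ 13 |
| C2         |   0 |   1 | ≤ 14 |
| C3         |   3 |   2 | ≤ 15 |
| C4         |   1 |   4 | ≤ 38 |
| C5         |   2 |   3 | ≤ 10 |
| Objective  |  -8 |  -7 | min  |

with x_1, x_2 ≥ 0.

Primal min cᵀx s.t. Ax ≤ b, x ≥ 0  →  Dual max −bᵀy s.t. Aᵀy ≥ −c, y ≥ 0.

Maximize: z = -13y1 - 14y2 - 15y3 - 38y4 - 10y5

Subject to:
  y1 + 3y3 + y4 + 2y5 ≥ 8
  y2 + 2y3 + 4y4 + 3y5 ≥ 7
  y1, y2, y3, y4, y5 ≥ 0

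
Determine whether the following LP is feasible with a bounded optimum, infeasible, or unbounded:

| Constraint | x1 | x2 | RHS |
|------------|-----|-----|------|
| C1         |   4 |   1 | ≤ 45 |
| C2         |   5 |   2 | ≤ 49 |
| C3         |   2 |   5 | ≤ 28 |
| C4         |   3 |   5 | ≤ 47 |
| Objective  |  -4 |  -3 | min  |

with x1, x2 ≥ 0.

Feasible with a bounded optimal solution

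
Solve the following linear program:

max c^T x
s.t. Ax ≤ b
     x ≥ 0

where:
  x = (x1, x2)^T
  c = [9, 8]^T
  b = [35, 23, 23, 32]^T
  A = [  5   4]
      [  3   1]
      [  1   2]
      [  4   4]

Evaluate the objective at each vertex of the feasible region:
  z(0, 0) = 0
  z(7, 0) = 63
  z(3, 5) = 67  ←
  z(0, 8) = 64
The maximum is at x1 = 3, x2 = 5.

x1 = 3, x2 = 5, z = 67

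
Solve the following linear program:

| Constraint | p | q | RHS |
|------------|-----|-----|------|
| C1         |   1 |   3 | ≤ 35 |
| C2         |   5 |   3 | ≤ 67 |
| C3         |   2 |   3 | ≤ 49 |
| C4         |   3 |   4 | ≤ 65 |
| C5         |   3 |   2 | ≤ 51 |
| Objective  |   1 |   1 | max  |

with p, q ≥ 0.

Evaluate the objective at each vertex of the feasible region:
  z(0, 0) = 0
  z(13.4, 0) = 13.4
  z(8, 9) = 17  ←
  z(0, 11.67) = 11.67
The maximum is at p = 8, q = 9.

p = 8, q = 9, z = 17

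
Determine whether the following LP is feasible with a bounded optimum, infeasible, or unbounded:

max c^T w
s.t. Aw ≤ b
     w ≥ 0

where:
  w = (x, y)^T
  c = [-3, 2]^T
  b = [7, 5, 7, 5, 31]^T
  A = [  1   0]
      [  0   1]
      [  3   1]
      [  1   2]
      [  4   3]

Feasible with a bounded optimal solution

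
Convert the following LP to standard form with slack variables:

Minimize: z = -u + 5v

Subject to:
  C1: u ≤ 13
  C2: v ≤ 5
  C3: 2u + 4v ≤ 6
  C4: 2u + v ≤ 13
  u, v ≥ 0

min z = -u + 5v

s.t.
  u + s1 = 13
  v + s2 = 5
  2u + 4v + s3 = 6
  2u + v + s4 = 13
  u, v, s1, s2, s3, s4 ≥ 0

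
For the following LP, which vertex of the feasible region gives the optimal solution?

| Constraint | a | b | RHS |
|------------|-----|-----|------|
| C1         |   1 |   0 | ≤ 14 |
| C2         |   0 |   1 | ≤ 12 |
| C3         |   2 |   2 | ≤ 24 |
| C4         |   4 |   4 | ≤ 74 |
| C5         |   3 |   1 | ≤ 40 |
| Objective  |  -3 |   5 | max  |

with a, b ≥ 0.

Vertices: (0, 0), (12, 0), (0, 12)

Evaluate the objective at each vertex of the feasible region:
  z(0, 0) = 0
  z(12, 0) = -36
  z(0, 12) = 60  ←
The maximum is at a = 0, b = 12.

(0, 12)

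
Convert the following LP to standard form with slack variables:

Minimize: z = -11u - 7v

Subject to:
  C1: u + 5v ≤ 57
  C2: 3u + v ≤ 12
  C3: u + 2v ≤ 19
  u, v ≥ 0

min z = -11u - 7v

s.t.
  u + 5v + s1 = 57
  3u + v + s2 = 12
  u + 2v + s3 = 19
  u, v, s1, s2, s3 ≥ 0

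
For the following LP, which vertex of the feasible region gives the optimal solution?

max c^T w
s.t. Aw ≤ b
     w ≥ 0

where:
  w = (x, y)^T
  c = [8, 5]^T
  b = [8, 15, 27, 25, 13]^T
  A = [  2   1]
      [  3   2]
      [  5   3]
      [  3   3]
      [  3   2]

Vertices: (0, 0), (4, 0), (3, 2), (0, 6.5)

Evaluate the objective at each vertex of the feasible region:
  z(0, 0) = 0
  z(4, 0) = 32
  z(3, 2) = 34  ←
  z(0, 6.5) = 32.5
The maximum is at x = 3, y = 2.

(3, 2)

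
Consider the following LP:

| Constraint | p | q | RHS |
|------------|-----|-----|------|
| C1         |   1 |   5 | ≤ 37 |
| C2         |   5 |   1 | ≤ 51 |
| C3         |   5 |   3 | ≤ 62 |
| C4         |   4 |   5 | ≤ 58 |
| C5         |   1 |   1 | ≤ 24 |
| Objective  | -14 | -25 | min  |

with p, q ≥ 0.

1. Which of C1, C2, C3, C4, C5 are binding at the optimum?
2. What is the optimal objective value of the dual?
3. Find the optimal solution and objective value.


1. C1, C4
2. -248
3. p = 7, q = 6, z = -248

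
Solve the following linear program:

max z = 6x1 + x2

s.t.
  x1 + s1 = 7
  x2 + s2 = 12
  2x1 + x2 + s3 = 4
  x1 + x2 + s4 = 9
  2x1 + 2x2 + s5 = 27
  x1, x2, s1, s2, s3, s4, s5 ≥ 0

Evaluate the objective at each vertex of the feasible region:
  z(0, 0) = 0
  z(2, 0) = 12  ←
  z(0, 4) = 4
The maximum is at x1 = 2, x2 = 0.

x1 = 2, x2 = 0, z = 12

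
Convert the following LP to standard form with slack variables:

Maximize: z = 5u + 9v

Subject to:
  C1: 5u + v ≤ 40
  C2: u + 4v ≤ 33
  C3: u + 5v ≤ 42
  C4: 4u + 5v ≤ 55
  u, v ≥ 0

max z = 5u + 9v

s.t.
  5u + v + s1 = 40
  u + 4v + s2 = 33
  u + 5v + s3 = 42
  4u + 5v + s4 = 55
  u, v, s1, s2, s3, s4 ≥ 0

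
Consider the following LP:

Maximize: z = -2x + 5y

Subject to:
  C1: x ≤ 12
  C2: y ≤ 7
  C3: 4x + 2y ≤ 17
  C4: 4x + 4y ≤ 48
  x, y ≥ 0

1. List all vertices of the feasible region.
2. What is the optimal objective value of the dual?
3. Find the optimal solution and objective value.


1. (0, 0), (4.25, 0), (0.75, 7), (0, 7)
2. 35
3. x = 0, y = 7, z = 35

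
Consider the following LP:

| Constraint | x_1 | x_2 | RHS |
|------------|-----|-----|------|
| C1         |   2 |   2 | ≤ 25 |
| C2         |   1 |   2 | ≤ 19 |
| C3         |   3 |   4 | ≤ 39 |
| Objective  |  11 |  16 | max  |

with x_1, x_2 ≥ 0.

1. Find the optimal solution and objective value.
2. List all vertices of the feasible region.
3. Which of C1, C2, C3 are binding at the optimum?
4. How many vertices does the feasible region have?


1. x_1 = 1, x_2 = 9, z = 155
2. (0, 0), (12.5, 0), (11, 1.5), (1, 9), (0, 9.5)
3. C2, C3
4. 5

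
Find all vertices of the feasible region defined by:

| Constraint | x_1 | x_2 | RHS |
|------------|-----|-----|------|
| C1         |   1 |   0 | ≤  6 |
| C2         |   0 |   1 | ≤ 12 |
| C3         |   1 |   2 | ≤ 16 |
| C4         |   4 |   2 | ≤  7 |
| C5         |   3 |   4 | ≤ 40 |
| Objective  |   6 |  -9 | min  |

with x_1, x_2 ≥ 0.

(0, 0), (1.75, 0), (0, 3.5)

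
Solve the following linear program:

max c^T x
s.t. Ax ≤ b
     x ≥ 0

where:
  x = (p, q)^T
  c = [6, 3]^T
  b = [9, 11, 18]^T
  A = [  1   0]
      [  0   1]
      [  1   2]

Evaluate the objective at each vertex of the feasible region:
  z(0, 0) = 0
  z(9, 0) = 54
  z(9, 4.5) = 67.5  ←
  z(0, 9) = 27
The maximum is at p = 9, q = 4.5.

p = 9, q = 4.5, z = 67.5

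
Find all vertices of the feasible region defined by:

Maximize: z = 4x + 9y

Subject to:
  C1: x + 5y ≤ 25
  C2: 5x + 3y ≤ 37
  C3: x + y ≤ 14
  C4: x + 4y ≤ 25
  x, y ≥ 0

(0, 0), (7.4, 0), (5, 4), (0, 5)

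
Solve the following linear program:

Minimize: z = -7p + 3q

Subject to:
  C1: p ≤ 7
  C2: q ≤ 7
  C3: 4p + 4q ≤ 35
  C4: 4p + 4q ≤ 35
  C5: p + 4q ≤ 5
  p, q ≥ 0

Evaluate the objective at each vertex of the feasible region:
  z(0, 0) = 0
  z(5, 0) = -35  ←
  z(0, 1.25) = 3.75
The minimum is at p = 5, q = 0.

p = 5, q = 0, z = -35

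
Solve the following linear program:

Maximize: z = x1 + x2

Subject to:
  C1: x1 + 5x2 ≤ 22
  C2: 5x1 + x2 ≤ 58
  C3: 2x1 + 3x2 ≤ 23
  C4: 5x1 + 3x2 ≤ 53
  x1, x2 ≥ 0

Evaluate the objective at each vertex of the feasible region:
  z(0, 0) = 0
  z(10.6, 0) = 10.6
  z(10, 1) = 11  ←
  z(7, 3) = 10
  z(0, 4.4) = 4.4
The maximum is at x1 = 10, x2 = 1.

x1 = 10, x2 = 1, z = 11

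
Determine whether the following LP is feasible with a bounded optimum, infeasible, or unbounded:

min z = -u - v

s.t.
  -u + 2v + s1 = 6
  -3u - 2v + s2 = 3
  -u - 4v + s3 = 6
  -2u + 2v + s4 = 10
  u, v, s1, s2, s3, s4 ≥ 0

Unbounded (objective can decrease without bound)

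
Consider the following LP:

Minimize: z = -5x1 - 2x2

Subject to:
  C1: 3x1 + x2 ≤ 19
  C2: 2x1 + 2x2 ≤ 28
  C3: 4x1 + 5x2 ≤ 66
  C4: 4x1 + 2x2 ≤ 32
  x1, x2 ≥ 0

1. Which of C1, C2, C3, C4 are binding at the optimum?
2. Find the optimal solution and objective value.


1. C1, C4
2. x1 = 3, x2 = 10, z = -35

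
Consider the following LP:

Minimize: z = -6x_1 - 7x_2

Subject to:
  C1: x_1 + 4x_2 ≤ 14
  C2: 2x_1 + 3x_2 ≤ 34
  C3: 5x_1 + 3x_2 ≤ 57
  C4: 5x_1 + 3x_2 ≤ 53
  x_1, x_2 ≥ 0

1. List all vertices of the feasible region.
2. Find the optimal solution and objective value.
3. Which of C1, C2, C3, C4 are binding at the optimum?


1. (0, 0), (10.6, 0), (10, 1), (0, 3.5)
2. x_1 = 10, x_2 = 1, z = -67
3. C1, C4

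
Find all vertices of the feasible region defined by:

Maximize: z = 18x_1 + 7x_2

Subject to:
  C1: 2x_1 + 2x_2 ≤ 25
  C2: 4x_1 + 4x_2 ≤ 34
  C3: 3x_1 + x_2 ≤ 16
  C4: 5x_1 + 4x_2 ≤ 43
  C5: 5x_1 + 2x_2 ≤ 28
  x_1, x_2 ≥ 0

(0, 0), (5.333, 0), (4, 4), (3.667, 4.833), (0, 8.5)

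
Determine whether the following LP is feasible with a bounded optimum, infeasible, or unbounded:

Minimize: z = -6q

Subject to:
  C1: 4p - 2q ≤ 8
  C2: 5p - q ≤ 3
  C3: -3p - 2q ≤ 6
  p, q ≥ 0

Unbounded (objective can decrease without bound)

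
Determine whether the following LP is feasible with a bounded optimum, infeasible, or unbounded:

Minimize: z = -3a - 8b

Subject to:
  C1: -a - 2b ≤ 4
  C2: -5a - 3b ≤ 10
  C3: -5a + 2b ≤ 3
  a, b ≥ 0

Unbounded (objective can decrease without bound)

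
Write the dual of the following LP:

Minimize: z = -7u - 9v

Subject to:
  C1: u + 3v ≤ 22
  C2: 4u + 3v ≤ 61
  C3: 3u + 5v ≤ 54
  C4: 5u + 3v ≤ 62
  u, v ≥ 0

Primal min cᵀx s.t. Ax ≤ b, x ≥ 0  →  Dual max −bᵀy s.t. Aᵀy ≥ −c, y ≥ 0.

Maximize: z = -22y1 - 61y2 - 54y3 - 62y4

Subject to:
  y1 + 4y2 + 3y3 + 5y4 ≥ 7
  3y1 + 3y2 + 5y3 + 3y4 ≥ 9
  y1, y2, y3, y4 ≥ 0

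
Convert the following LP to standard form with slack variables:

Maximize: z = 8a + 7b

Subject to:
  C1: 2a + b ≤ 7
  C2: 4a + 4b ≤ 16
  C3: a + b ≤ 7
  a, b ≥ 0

max z = 8a + 7b

s.t.
  2a + b + s1 = 7
  4a + 4b + s2 = 16
  a + b + s3 = 7
  a, b, s1, s2, s3 ≥ 0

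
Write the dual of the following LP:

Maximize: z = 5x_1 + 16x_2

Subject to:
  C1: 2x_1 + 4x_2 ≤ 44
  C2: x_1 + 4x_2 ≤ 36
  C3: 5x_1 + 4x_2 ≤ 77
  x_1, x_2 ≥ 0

Primal max cᵀx s.t. Ax ≤ b, x ≥ 0  →  Dual min bᵀy s.t. Aᵀy ≥ c, y ≥ 0.

Minimize: z = 44y1 + 36y2 + 77y3

Subject to:
  2y1 + y2 + 5y3 ≥ 5
  4y1 + 4y2 + 4y3 ≥ 16
  y1, y2, y3 ≥ 0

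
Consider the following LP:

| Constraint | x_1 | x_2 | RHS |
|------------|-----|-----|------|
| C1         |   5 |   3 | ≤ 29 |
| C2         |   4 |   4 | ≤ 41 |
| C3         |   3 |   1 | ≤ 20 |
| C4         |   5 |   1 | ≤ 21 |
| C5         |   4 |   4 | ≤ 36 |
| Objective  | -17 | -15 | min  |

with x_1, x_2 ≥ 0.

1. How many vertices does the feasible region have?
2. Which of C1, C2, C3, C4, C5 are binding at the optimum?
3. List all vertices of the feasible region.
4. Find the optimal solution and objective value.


1. 5
2. C1, C5
3. (0, 0), (4.2, 0), (3.4, 4), (1, 8), (0, 9)
4. x_1 = 1, x_2 = 8, z = -137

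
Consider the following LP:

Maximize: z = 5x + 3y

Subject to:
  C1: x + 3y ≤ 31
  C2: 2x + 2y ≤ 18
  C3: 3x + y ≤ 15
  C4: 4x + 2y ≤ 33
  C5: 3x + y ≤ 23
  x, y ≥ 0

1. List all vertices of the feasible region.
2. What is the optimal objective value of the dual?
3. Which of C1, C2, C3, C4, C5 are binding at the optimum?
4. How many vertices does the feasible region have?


1. (0, 0), (5, 0), (3, 6), (0, 9)
2. 33
3. C2, C3
4. 4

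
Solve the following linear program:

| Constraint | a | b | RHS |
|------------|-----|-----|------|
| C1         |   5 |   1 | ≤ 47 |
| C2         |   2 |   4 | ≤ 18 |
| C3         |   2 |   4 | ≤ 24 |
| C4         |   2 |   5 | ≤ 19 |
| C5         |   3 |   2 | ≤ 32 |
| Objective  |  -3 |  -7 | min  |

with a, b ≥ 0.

Evaluate the objective at each vertex of the feasible region:
  z(0, 0) = 0
  z(9, 0) = -27
  z(7, 1) = -28  ←
  z(0, 3.8) = -26.6
The minimum is at a = 7, b = 1.

a = 7, b = 1, z = -28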